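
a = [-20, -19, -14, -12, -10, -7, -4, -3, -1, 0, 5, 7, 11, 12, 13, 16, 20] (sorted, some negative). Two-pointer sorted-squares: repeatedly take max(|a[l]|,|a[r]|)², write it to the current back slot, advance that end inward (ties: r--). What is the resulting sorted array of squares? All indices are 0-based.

[0, 1, 9, 16, 25, 49, 49, 100, 121, 144, 144, 169, 196, 256, 361, 400, 400]

l=0 r=16: |-20|<=|20| out[16]=400, r--
l=0 r=15: |-20|>|16| out[15]=400, l++
l=1 r=15: |-19|>|16| out[14]=361, l++
l=2 r=15: |-14|<=|16| out[13]=256, r--
l=2 r=14: |-14|>|13| out[12]=196, l++
l=3 r=14: |-12|<=|13| out[11]=169, r--
l=3 r=13: |-12|<=|12| out[10]=144, r--
l=3 r=12: |-12|>|11| out[9]=144, l++
l=4 r=12: |-10|<=|11| out[8]=121, r--
l=4 r=11: |-10|>|7| out[7]=100, l++
l=5 r=11: |-7|<=|7| out[6]=49, r--
l=5 r=10: |-7|>|5| out[5]=49, l++
l=6 r=10: |-4|<=|5| out[4]=25, r--
l=6 r=9: |-4|>|0| out[3]=16, l++
l=7 r=9: |-3|>|0| out[2]=9, l++
l=8 r=9: |-1|>|0| out[1]=1, l++
l=9 r=9: |0|<=|0| out[0]=0, r--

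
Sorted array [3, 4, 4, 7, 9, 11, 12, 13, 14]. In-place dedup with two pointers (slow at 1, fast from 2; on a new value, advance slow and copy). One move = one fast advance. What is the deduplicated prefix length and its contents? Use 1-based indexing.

length 8; prefix = [3, 4, 7, 9, 11, 12, 13, 14]

slow=1 fast=2: a[fast]=4≠a[slow]=3 write a[2]=4, slow++,fast++
slow=2 fast=3: a[fast]=4=a[slow] dup, fast++
slow=2 fast=4: a[fast]=7≠a[slow]=4 write a[3]=7, slow++,fast++
slow=3 fast=5: a[fast]=9≠a[slow]=7 write a[4]=9, slow++,fast++
slow=4 fast=6: a[fast]=11≠a[slow]=9 write a[5]=11, slow++,fast++
slow=5 fast=7: a[fast]=12≠a[slow]=11 write a[6]=12, slow++,fast++
slow=6 fast=8: a[fast]=13≠a[slow]=12 write a[7]=13, slow++,fast++
slow=7 fast=9: a[fast]=14≠a[slow]=13 write a[8]=14, slow++,fast++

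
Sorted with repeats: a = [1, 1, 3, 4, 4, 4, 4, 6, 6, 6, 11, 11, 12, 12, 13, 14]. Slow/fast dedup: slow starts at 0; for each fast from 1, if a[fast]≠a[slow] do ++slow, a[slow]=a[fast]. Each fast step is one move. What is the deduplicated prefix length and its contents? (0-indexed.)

slow=0 fast=1: a[fast]=1=a[slow] dup, fast++
slow=0 fast=2: a[fast]=3≠a[slow]=1 write a[1]=3, slow++,fast++
slow=1 fast=3: a[fast]=4≠a[slow]=3 write a[2]=4, slow++,fast++
slow=2 fast=4: a[fast]=4=a[slow] dup, fast++
slow=2 fast=5: a[fast]=4=a[slow] dup, fast++
slow=2 fast=6: a[fast]=4=a[slow] dup, fast++
slow=2 fast=7: a[fast]=6≠a[slow]=4 write a[3]=6, slow++,fast++
slow=3 fast=8: a[fast]=6=a[slow] dup, fast++
slow=3 fast=9: a[fast]=6=a[slow] dup, fast++
slow=3 fast=10: a[fast]=11≠a[slow]=6 write a[4]=11, slow++,fast++
slow=4 fast=11: a[fast]=11=a[slow] dup, fast++
slow=4 fast=12: a[fast]=12≠a[slow]=11 write a[5]=12, slow++,fast++
slow=5 fast=13: a[fast]=12=a[slow] dup, fast++
slow=5 fast=14: a[fast]=13≠a[slow]=12 write a[6]=13, slow++,fast++
slow=6 fast=15: a[fast]=14≠a[slow]=13 write a[7]=14, slow++,fast++

length 8; prefix = [1, 3, 4, 6, 11, 12, 13, 14]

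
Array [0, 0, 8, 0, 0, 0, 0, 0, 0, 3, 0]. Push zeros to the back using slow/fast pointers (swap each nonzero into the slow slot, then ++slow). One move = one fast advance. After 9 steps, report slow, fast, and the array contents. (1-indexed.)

(s=1,f=1) a[fast]=0 → fast++
(s=1,f=2) a[fast]=0 → fast++
(s=1,f=3) a[fast]=8≠0 swap→a[1]=8 → slow++,fast++
(s=2,f=4) a[fast]=0 → fast++
(s=2,f=5) a[fast]=0 → fast++
(s=2,f=6) a[fast]=0 → fast++
(s=2,f=7) a[fast]=0 → fast++
(s=2,f=8) a[fast]=0 → fast++
(s=2,f=9) a[fast]=0 → fast++

slow=2, fast=10, a=[8, 0, 0, 0, 0, 0, 0, 0, 0, 3, 0]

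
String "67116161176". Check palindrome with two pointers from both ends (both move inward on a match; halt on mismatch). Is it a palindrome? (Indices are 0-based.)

l=0 r=10: '6'=='6', l++,r--
l=1 r=9: '7'=='7', l++,r--
l=2 r=8: '1'=='1', l++,r--
l=3 r=7: '1'=='1', l++,r--
l=4 r=6: '6'=='6', l++,r--

palindrome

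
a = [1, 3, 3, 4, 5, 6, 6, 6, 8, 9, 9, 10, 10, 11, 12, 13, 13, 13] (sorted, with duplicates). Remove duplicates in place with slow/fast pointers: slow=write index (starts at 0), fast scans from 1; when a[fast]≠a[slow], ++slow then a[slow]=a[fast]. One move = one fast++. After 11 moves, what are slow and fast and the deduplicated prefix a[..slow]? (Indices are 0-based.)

(s=0,f=1) a[fast]=3≠a[slow]=1 write a[1]=3 → slow++,fast++
(s=1,f=2) a[fast]=3=a[slow] dup → fast++
(s=1,f=3) a[fast]=4≠a[slow]=3 write a[2]=4 → slow++,fast++
(s=2,f=4) a[fast]=5≠a[slow]=4 write a[3]=5 → slow++,fast++
(s=3,f=5) a[fast]=6≠a[slow]=5 write a[4]=6 → slow++,fast++
(s=4,f=6) a[fast]=6=a[slow] dup → fast++
(s=4,f=7) a[fast]=6=a[slow] dup → fast++
(s=4,f=8) a[fast]=8≠a[slow]=6 write a[5]=8 → slow++,fast++
(s=5,f=9) a[fast]=9≠a[slow]=8 write a[6]=9 → slow++,fast++
(s=6,f=10) a[fast]=9=a[slow] dup → fast++
(s=6,f=11) a[fast]=10≠a[slow]=9 write a[7]=10 → slow++,fast++

slow=7, fast=12, prefix=[1, 3, 4, 5, 6, 8, 9, 10]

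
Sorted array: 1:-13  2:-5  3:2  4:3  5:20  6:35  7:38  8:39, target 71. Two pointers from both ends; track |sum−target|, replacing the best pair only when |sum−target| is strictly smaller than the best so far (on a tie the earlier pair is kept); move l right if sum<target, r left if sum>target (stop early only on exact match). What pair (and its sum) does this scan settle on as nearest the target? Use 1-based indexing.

pair (35, 38) with sum 73 (|Δ|=2)

[1,8] -13+39=26 d=45 * → l++
[2,8] -5+39=34 d=37 * → l++
[3,8] 2+39=41 d=30 * → l++
[4,8] 3+39=42 d=29 * → l++
[5,8] 20+39=59 d=12 * → l++
[6,8] 35+39=74 d=3 * → r--
[6,7] 35+38=73 d=2 * → r--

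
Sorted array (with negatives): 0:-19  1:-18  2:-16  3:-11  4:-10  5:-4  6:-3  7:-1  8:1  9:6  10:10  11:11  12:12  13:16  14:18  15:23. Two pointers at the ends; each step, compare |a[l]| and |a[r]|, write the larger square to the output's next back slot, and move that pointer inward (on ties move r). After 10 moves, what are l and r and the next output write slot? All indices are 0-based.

l=4, r=9, next write slot=5

l=0 r=15: |-19|<=|23| out[15]=529, r--
l=0 r=14: |-19|>|18| out[14]=361, l++
l=1 r=14: |-18|<=|18| out[13]=324, r--
l=1 r=13: |-18|>|16| out[12]=324, l++
l=2 r=13: |-16|<=|16| out[11]=256, r--
l=2 r=12: |-16|>|12| out[10]=256, l++
l=3 r=12: |-11|<=|12| out[9]=144, r--
l=3 r=11: |-11|<=|11| out[8]=121, r--
l=3 r=10: |-11|>|10| out[7]=121, l++
l=4 r=10: |-10|<=|10| out[6]=100, r--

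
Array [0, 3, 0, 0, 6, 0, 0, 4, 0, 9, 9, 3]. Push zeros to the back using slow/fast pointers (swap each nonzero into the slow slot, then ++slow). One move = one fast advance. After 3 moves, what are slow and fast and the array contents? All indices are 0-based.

(s=0,f=0) a[fast]=0 → fast++
(s=0,f=1) a[fast]=3≠0 swap→a[0]=3 → slow++,fast++
(s=1,f=2) a[fast]=0 → fast++

slow=1, fast=3, a=[3, 0, 0, 0, 6, 0, 0, 4, 0, 9, 9, 3]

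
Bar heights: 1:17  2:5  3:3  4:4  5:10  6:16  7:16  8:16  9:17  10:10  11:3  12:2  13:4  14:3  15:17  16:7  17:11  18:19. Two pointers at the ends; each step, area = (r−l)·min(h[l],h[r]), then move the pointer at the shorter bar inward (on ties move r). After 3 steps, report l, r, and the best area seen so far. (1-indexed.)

l=4, r=18, best area=289

[1,18] min(17,19)*17=289 best=289 * → l++
[2,18] min(5,19)*16=80 best=289 → l++
[3,18] min(3,19)*15=45 best=289 → l++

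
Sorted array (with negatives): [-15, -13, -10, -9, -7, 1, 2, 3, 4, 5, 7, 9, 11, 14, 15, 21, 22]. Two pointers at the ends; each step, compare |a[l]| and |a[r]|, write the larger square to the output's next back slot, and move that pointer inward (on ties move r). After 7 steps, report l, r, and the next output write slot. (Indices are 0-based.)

l=2, r=11, next write slot=9

[0,16] |-15|<=|22| out[16]=484 → r--
[0,15] |-15|<=|21| out[15]=441 → r--
[0,14] |-15|<=|15| out[14]=225 → r--
[0,13] |-15|>|14| out[13]=225 → l++
[1,13] |-13|<=|14| out[12]=196 → r--
[1,12] |-13|>|11| out[11]=169 → l++
[2,12] |-10|<=|11| out[10]=121 → r--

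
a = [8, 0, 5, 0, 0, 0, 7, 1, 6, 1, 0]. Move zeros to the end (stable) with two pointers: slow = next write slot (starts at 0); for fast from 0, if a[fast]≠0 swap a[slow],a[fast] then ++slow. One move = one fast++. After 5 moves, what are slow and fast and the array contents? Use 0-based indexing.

(s=0,f=0) a[fast]=8≠0 swap→a[0]=8 → slow++,fast++
(s=1,f=1) a[fast]=0 → fast++
(s=1,f=2) a[fast]=5≠0 swap→a[1]=5 → slow++,fast++
(s=2,f=3) a[fast]=0 → fast++
(s=2,f=4) a[fast]=0 → fast++

slow=2, fast=5, a=[8, 5, 0, 0, 0, 0, 7, 1, 6, 1, 0]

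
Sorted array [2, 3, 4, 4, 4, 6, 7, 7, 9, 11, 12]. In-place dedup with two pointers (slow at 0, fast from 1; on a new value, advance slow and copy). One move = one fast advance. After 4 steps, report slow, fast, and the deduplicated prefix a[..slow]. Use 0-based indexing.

(s=0,f=1) a[fast]=3≠a[slow]=2 write a[1]=3 → slow++,fast++
(s=1,f=2) a[fast]=4≠a[slow]=3 write a[2]=4 → slow++,fast++
(s=2,f=3) a[fast]=4=a[slow] dup → fast++
(s=2,f=4) a[fast]=4=a[slow] dup → fast++

slow=2, fast=5, prefix=[2, 3, 4]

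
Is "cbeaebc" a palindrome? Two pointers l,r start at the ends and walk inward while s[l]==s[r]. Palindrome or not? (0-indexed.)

l=0 r=6: 'c'=='c', l++,r--
l=1 r=5: 'b'=='b', l++,r--
l=2 r=4: 'e'=='e', l++,r--

palindrome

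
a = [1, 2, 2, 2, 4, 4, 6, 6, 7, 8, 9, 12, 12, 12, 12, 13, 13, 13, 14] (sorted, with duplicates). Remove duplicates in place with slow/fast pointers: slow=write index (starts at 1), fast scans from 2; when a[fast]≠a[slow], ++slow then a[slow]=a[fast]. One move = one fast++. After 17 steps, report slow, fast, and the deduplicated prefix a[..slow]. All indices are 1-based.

slow=9, fast=19, prefix=[1, 2, 4, 6, 7, 8, 9, 12, 13]

slow=1 fast=2: a[fast]=2≠a[slow]=1 write a[2]=2, slow++,fast++
slow=2 fast=3: a[fast]=2=a[slow] dup, fast++
slow=2 fast=4: a[fast]=2=a[slow] dup, fast++
slow=2 fast=5: a[fast]=4≠a[slow]=2 write a[3]=4, slow++,fast++
slow=3 fast=6: a[fast]=4=a[slow] dup, fast++
slow=3 fast=7: a[fast]=6≠a[slow]=4 write a[4]=6, slow++,fast++
slow=4 fast=8: a[fast]=6=a[slow] dup, fast++
slow=4 fast=9: a[fast]=7≠a[slow]=6 write a[5]=7, slow++,fast++
slow=5 fast=10: a[fast]=8≠a[slow]=7 write a[6]=8, slow++,fast++
slow=6 fast=11: a[fast]=9≠a[slow]=8 write a[7]=9, slow++,fast++
slow=7 fast=12: a[fast]=12≠a[slow]=9 write a[8]=12, slow++,fast++
slow=8 fast=13: a[fast]=12=a[slow] dup, fast++
slow=8 fast=14: a[fast]=12=a[slow] dup, fast++
slow=8 fast=15: a[fast]=12=a[slow] dup, fast++
slow=8 fast=16: a[fast]=13≠a[slow]=12 write a[9]=13, slow++,fast++
slow=9 fast=17: a[fast]=13=a[slow] dup, fast++
slow=9 fast=18: a[fast]=13=a[slow] dup, fast++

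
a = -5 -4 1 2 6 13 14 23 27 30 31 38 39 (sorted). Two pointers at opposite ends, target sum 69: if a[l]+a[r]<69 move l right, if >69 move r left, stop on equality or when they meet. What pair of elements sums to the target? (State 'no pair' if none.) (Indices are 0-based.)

(30, 39)

[0,12] -5+39=34 <69 → l++
[1,12] -4+39=35 <69 → l++
[2,12] 1+39=40 <69 → l++
[3,12] 2+39=41 <69 → l++
[4,12] 6+39=45 <69 → l++
[5,12] 13+39=52 <69 → l++
[6,12] 14+39=53 <69 → l++
[7,12] 23+39=62 <69 → l++
[8,12] 27+39=66 <69 → l++
[9,12] 30+39=69 → found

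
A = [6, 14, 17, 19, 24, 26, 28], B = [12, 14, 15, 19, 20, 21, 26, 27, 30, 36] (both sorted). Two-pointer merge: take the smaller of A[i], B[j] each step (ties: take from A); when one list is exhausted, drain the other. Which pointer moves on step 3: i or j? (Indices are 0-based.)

i

[i=0,j=0] A[i]=6<=B[j]=12 take 6 → i++
[i=1,j=0] A[i]=14>B[j]=12 take 12 → j++
[i=1,j=1] A[i]=14<=B[j]=14 take 14 → i++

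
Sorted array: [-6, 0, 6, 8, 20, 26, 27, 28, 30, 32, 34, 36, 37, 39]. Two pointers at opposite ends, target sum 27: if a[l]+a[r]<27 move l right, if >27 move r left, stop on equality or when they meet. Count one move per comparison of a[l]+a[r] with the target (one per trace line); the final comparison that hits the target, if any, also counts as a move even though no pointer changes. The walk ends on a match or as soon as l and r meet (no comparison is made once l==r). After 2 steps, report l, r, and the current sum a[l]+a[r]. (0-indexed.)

l=0, r=11, sum=30

l=0 r=13: -6+39=33 >27, r--
l=0 r=12: -6+37=31 >27, r--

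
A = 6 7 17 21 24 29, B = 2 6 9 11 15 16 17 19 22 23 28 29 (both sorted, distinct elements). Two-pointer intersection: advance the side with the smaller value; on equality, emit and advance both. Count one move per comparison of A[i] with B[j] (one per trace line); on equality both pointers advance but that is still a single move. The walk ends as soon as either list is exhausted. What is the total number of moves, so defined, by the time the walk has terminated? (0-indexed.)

[i=0,j=0] 6>2 → j++
[i=0,j=1] 6==6 emit → i++,j++
[i=1,j=2] 7<9 → i++
[i=2,j=2] 17>9 → j++
[i=2,j=3] 17>11 → j++
[i=2,j=4] 17>15 → j++
[i=2,j=5] 17>16 → j++
[i=2,j=6] 17==17 emit → i++,j++
[i=3,j=7] 21>19 → j++
[i=3,j=8] 21<22 → i++
[i=4,j=8] 24>22 → j++
[i=4,j=9] 24>23 → j++
[i=4,j=10] 24<28 → i++
[i=5,j=10] 29>28 → j++
[i=5,j=11] 29==29 emit → i++,j++

15 moves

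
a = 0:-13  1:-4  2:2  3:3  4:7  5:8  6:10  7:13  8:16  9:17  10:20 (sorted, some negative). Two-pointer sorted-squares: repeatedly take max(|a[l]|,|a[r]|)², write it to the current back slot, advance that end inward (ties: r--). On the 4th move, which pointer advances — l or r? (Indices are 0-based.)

r

[0,10] |-13|<=|20| out[10]=400 → r--
[0,9] |-13|<=|17| out[9]=289 → r--
[0,8] |-13|<=|16| out[8]=256 → r--
[0,7] |-13|<=|13| out[7]=169 → r--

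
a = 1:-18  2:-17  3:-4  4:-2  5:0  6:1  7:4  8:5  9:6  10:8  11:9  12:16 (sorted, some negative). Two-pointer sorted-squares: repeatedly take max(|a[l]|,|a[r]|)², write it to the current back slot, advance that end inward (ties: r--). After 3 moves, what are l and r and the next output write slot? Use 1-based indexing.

l=1 r=12: |-18|>|16| out[12]=324, l++
l=2 r=12: |-17|>|16| out[11]=289, l++
l=3 r=12: |-4|<=|16| out[10]=256, r--

l=3, r=11, next write slot=9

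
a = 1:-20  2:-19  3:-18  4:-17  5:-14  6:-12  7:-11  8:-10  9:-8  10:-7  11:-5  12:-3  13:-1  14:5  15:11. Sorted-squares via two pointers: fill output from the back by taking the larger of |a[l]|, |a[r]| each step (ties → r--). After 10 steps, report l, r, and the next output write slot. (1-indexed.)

l=10, r=14, next write slot=5

[1,15] |-20|>|11| out[15]=400 → l++
[2,15] |-19|>|11| out[14]=361 → l++
[3,15] |-18|>|11| out[13]=324 → l++
[4,15] |-17|>|11| out[12]=289 → l++
[5,15] |-14|>|11| out[11]=196 → l++
[6,15] |-12|>|11| out[10]=144 → l++
[7,15] |-11|<=|11| out[9]=121 → r--
[7,14] |-11|>|5| out[8]=121 → l++
[8,14] |-10|>|5| out[7]=100 → l++
[9,14] |-8|>|5| out[6]=64 → l++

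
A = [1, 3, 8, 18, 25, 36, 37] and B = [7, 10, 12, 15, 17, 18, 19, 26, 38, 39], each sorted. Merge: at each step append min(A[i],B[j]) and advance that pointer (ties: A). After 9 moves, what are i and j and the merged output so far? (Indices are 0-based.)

[i=0,j=0] A[i]=1<=B[j]=7 take 1 → i++
[i=1,j=0] A[i]=3<=B[j]=7 take 3 → i++
[i=2,j=0] A[i]=8>B[j]=7 take 7 → j++
[i=2,j=1] A[i]=8<=B[j]=10 take 8 → i++
[i=3,j=1] A[i]=18>B[j]=10 take 10 → j++
[i=3,j=2] A[i]=18>B[j]=12 take 12 → j++
[i=3,j=3] A[i]=18>B[j]=15 take 15 → j++
[i=3,j=4] A[i]=18>B[j]=17 take 17 → j++
[i=3,j=5] A[i]=18<=B[j]=18 take 18 → i++

i=4, j=5, merged so far=[1, 3, 7, 8, 10, 12, 15, 17, 18]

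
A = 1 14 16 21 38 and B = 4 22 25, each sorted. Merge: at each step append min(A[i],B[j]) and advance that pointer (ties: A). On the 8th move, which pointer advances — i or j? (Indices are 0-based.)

i=0 j=0: A[i]=1<=B[j]=4 take 1, i++
i=1 j=0: A[i]=14>B[j]=4 take 4, j++
i=1 j=1: A[i]=14<=B[j]=22 take 14, i++
i=2 j=1: A[i]=16<=B[j]=22 take 16, i++
i=3 j=1: A[i]=21<=B[j]=22 take 21, i++
i=4 j=1: A[i]=38>B[j]=22 take 22, j++
i=4 j=2: A[i]=38>B[j]=25 take 25, j++
i=4 j=3: B done, take A[i]=38, i++

i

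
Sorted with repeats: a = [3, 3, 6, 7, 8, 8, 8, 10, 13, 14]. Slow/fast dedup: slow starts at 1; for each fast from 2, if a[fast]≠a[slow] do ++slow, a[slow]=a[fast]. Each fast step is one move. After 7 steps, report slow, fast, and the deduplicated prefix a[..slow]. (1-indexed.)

slow=5, fast=9, prefix=[3, 6, 7, 8, 10]

(s=1,f=2) a[fast]=3=a[slow] dup → fast++
(s=1,f=3) a[fast]=6≠a[slow]=3 write a[2]=6 → slow++,fast++
(s=2,f=4) a[fast]=7≠a[slow]=6 write a[3]=7 → slow++,fast++
(s=3,f=5) a[fast]=8≠a[slow]=7 write a[4]=8 → slow++,fast++
(s=4,f=6) a[fast]=8=a[slow] dup → fast++
(s=4,f=7) a[fast]=8=a[slow] dup → fast++
(s=4,f=8) a[fast]=10≠a[slow]=8 write a[5]=10 → slow++,fast++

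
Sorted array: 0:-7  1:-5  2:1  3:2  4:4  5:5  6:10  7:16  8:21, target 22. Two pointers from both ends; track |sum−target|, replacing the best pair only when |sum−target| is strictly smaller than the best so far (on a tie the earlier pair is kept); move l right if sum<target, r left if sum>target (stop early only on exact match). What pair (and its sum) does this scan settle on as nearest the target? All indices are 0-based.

pair (1, 21) with sum 22 (|Δ|=0)

l=0 r=8: -7+21=14 d=8 *, l++
l=1 r=8: -5+21=16 d=6 *, l++
l=2 r=8: 1+21=22 d=0 *, stop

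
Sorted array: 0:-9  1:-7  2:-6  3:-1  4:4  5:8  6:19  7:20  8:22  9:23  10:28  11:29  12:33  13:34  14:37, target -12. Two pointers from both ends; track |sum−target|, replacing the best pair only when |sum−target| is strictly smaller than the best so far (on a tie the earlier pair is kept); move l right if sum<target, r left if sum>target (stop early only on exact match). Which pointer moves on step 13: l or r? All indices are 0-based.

l=0 r=14: -9+37=28 d=40 *, r--
l=0 r=13: -9+34=25 d=37 *, r--
l=0 r=12: -9+33=24 d=36 *, r--
l=0 r=11: -9+29=20 d=32 *, r--
l=0 r=10: -9+28=19 d=31 *, r--
l=0 r=9: -9+23=14 d=26 *, r--
l=0 r=8: -9+22=13 d=25 *, r--
l=0 r=7: -9+20=11 d=23 *, r--
l=0 r=6: -9+19=10 d=22 *, r--
l=0 r=5: -9+8=-1 d=11 *, r--
l=0 r=4: -9+4=-5 d=7 *, r--
l=0 r=3: -9+-1=-10 d=2 *, r--
l=0 r=2: -9+-6=-15 d=3, l++

l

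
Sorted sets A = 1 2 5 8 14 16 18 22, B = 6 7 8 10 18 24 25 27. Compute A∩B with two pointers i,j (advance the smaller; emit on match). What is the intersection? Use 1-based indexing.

[i=1,j=1] 1<6 → i++
[i=2,j=1] 2<6 → i++
[i=3,j=1] 5<6 → i++
[i=4,j=1] 8>6 → j++
[i=4,j=2] 8>7 → j++
[i=4,j=3] 8==8 emit → i++,j++
[i=5,j=4] 14>10 → j++
[i=5,j=5] 14<18 → i++
[i=6,j=5] 16<18 → i++
[i=7,j=5] 18==18 emit → i++,j++
[i=8,j=6] 22<24 → i++

intersection = [8, 18]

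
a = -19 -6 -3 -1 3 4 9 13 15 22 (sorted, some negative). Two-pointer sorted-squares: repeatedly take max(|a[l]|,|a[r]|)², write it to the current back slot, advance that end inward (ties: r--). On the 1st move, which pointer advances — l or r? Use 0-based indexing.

r

[0,9] |-19|<=|22| out[9]=484 → r--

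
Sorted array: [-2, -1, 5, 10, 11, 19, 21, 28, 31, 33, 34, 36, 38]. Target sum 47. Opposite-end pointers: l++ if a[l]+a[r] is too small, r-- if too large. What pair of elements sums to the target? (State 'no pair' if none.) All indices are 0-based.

[0,12] -2+38=36 <47 → l++
[1,12] -1+38=37 <47 → l++
[2,12] 5+38=43 <47 → l++
[3,12] 10+38=48 >47 → r--
[3,11] 10+36=46 <47 → l++
[4,11] 11+36=47 → found

(11, 36)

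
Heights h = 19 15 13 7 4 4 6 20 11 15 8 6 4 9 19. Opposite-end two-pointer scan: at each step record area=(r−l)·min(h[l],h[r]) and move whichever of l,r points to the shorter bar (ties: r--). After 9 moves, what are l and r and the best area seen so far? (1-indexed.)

l=3, r=8, best area=266

l=1 r=15: min(19,19)*14=266 best=266 *, r--
l=1 r=14: min(19,9)*13=117 best=266, r--
l=1 r=13: min(19,4)*12=48 best=266, r--
l=1 r=12: min(19,6)*11=66 best=266, r--
l=1 r=11: min(19,8)*10=80 best=266, r--
l=1 r=10: min(19,15)*9=135 best=266, r--
l=1 r=9: min(19,11)*8=88 best=266, r--
l=1 r=8: min(19,20)*7=133 best=266, l++
l=2 r=8: min(15,20)*6=90 best=266, l++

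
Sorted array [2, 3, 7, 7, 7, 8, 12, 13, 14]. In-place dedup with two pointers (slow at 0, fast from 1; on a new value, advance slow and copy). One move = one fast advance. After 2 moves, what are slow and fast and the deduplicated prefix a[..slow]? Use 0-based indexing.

slow=0 fast=1: a[fast]=3≠a[slow]=2 write a[1]=3, slow++,fast++
slow=1 fast=2: a[fast]=7≠a[slow]=3 write a[2]=7, slow++,fast++

slow=2, fast=3, prefix=[2, 3, 7]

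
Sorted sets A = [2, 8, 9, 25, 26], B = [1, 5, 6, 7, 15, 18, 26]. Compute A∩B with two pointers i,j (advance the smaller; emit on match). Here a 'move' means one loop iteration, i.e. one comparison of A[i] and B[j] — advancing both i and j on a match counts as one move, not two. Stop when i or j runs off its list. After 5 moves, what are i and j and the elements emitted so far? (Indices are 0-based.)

i=1, j=4, emitted=[]

[i=0,j=0] 2>1 → j++
[i=0,j=1] 2<5 → i++
[i=1,j=1] 8>5 → j++
[i=1,j=2] 8>6 → j++
[i=1,j=3] 8>7 → j++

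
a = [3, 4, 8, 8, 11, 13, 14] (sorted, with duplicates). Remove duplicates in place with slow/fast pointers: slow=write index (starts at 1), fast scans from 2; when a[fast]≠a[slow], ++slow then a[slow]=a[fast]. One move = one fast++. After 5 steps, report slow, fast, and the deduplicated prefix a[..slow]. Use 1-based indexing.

(s=1,f=2) a[fast]=4≠a[slow]=3 write a[2]=4 → slow++,fast++
(s=2,f=3) a[fast]=8≠a[slow]=4 write a[3]=8 → slow++,fast++
(s=3,f=4) a[fast]=8=a[slow] dup → fast++
(s=3,f=5) a[fast]=11≠a[slow]=8 write a[4]=11 → slow++,fast++
(s=4,f=6) a[fast]=13≠a[slow]=11 write a[5]=13 → slow++,fast++

slow=5, fast=7, prefix=[3, 4, 8, 11, 13]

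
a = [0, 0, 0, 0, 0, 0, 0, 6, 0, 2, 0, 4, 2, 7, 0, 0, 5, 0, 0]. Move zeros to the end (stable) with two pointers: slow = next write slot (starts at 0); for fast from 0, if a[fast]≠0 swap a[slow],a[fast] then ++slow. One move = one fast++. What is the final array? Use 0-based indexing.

(s=0,f=0) a[fast]=0 → fast++
(s=0,f=1) a[fast]=0 → fast++
(s=0,f=2) a[fast]=0 → fast++
(s=0,f=3) a[fast]=0 → fast++
(s=0,f=4) a[fast]=0 → fast++
(s=0,f=5) a[fast]=0 → fast++
(s=0,f=6) a[fast]=0 → fast++
(s=0,f=7) a[fast]=6≠0 swap→a[0]=6 → slow++,fast++
(s=1,f=8) a[fast]=0 → fast++
(s=1,f=9) a[fast]=2≠0 swap→a[1]=2 → slow++,fast++
(s=2,f=10) a[fast]=0 → fast++
(s=2,f=11) a[fast]=4≠0 swap→a[2]=4 → slow++,fast++
(s=3,f=12) a[fast]=2≠0 swap→a[3]=2 → slow++,fast++
(s=4,f=13) a[fast]=7≠0 swap→a[4]=7 → slow++,fast++
(s=5,f=14) a[fast]=0 → fast++
(s=5,f=15) a[fast]=0 → fast++
(s=5,f=16) a[fast]=5≠0 swap→a[5]=5 → slow++,fast++
(s=6,f=17) a[fast]=0 → fast++
(s=6,f=18) a[fast]=0 → fast++

[6, 2, 4, 2, 7, 5, 0, 0, 0, 0, 0, 0, 0, 0, 0, 0, 0, 0, 0]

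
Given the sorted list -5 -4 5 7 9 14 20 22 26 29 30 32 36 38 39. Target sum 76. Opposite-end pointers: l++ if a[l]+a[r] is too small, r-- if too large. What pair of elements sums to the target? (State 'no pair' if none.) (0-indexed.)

no pair

[0,14] -5+39=34 <76 → l++
[1,14] -4+39=35 <76 → l++
[2,14] 5+39=44 <76 → l++
[3,14] 7+39=46 <76 → l++
[4,14] 9+39=48 <76 → l++
[5,14] 14+39=53 <76 → l++
[6,14] 20+39=59 <76 → l++
[7,14] 22+39=61 <76 → l++
[8,14] 26+39=65 <76 → l++
[9,14] 29+39=68 <76 → l++
[10,14] 30+39=69 <76 → l++
[11,14] 32+39=71 <76 → l++
[12,14] 36+39=75 <76 → l++
[13,14] 38+39=77 >76 → r--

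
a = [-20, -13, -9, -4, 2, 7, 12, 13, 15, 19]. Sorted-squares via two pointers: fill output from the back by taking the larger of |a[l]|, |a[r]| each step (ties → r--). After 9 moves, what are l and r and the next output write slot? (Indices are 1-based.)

l=1 r=10: |-20|>|19| out[10]=400, l++
l=2 r=10: |-13|<=|19| out[9]=361, r--
l=2 r=9: |-13|<=|15| out[8]=225, r--
l=2 r=8: |-13|<=|13| out[7]=169, r--
l=2 r=7: |-13|>|12| out[6]=169, l++
l=3 r=7: |-9|<=|12| out[5]=144, r--
l=3 r=6: |-9|>|7| out[4]=81, l++
l=4 r=6: |-4|<=|7| out[3]=49, r--
l=4 r=5: |-4|>|2| out[2]=16, l++

l=5, r=5, next write slot=1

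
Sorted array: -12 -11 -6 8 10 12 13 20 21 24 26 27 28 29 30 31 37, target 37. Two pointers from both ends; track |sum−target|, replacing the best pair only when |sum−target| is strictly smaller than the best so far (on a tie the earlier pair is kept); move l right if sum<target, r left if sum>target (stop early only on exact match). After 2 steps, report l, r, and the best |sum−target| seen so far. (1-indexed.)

l=1 r=17: -12+37=25 d=12 *, l++
l=2 r=17: -11+37=26 d=11 *, l++

l=3, r=17, best |Δ|=11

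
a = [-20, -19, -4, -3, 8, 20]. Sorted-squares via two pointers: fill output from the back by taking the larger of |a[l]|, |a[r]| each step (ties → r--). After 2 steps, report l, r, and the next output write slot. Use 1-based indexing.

[1,6] |-20|<=|20| out[6]=400 → r--
[1,5] |-20|>|8| out[5]=400 → l++

l=2, r=5, next write slot=4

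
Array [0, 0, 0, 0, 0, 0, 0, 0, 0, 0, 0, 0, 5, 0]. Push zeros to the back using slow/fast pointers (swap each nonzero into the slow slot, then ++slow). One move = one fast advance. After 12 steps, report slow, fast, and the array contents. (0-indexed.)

slow=0 fast=0: a[fast]=0, fast++
slow=0 fast=1: a[fast]=0, fast++
slow=0 fast=2: a[fast]=0, fast++
slow=0 fast=3: a[fast]=0, fast++
slow=0 fast=4: a[fast]=0, fast++
slow=0 fast=5: a[fast]=0, fast++
slow=0 fast=6: a[fast]=0, fast++
slow=0 fast=7: a[fast]=0, fast++
slow=0 fast=8: a[fast]=0, fast++
slow=0 fast=9: a[fast]=0, fast++
slow=0 fast=10: a[fast]=0, fast++
slow=0 fast=11: a[fast]=0, fast++

slow=0, fast=12, a=[0, 0, 0, 0, 0, 0, 0, 0, 0, 0, 0, 0, 5, 0]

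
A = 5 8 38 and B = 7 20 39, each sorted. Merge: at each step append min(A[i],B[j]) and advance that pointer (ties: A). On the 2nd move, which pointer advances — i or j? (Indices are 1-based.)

i=1 j=1: A[i]=5<=B[j]=7 take 5, i++
i=2 j=1: A[i]=8>B[j]=7 take 7, j++

j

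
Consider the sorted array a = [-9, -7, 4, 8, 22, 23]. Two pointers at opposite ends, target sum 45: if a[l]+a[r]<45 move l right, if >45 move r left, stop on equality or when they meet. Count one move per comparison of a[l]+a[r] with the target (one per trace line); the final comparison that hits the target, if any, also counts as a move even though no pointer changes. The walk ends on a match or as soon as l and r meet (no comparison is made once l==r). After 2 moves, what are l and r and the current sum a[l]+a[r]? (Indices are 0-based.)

l=0 r=5: -9+23=14 <45, l++
l=1 r=5: -7+23=16 <45, l++

l=2, r=5, sum=27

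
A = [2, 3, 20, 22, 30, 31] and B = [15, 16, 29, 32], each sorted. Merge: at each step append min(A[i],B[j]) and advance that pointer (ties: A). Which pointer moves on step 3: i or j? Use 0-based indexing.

[i=0,j=0] A[i]=2<=B[j]=15 take 2 → i++
[i=1,j=0] A[i]=3<=B[j]=15 take 3 → i++
[i=2,j=0] A[i]=20>B[j]=15 take 15 → j++

j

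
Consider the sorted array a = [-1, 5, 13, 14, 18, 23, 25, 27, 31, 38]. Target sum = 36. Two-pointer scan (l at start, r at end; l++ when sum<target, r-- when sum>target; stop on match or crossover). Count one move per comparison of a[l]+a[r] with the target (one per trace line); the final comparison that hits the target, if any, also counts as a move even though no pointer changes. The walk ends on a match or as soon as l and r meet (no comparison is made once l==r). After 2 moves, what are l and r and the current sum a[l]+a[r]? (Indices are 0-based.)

l=0 r=9: -1+38=37 >36, r--
l=0 r=8: -1+31=30 <36, l++

l=1, r=8, sum=36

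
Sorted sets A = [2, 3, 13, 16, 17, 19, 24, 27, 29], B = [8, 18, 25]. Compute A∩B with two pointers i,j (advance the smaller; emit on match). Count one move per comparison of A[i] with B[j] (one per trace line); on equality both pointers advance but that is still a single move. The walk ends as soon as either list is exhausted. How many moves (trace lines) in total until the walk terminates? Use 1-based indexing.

10 moves

i=1 j=1: 2<8, i++
i=2 j=1: 3<8, i++
i=3 j=1: 13>8, j++
i=3 j=2: 13<18, i++
i=4 j=2: 16<18, i++
i=5 j=2: 17<18, i++
i=6 j=2: 19>18, j++
i=6 j=3: 19<25, i++
i=7 j=3: 24<25, i++
i=8 j=3: 27>25, j++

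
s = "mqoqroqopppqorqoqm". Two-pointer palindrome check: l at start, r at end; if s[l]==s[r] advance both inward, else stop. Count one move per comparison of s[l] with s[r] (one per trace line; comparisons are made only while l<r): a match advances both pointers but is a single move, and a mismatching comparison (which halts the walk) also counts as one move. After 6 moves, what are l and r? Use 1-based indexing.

l=7, r=12

l=1 r=18: 'm'=='m', l++,r--
l=2 r=17: 'q'=='q', l++,r--
l=3 r=16: 'o'=='o', l++,r--
l=4 r=15: 'q'=='q', l++,r--
l=5 r=14: 'r'=='r', l++,r--
l=6 r=13: 'o'=='o', l++,r--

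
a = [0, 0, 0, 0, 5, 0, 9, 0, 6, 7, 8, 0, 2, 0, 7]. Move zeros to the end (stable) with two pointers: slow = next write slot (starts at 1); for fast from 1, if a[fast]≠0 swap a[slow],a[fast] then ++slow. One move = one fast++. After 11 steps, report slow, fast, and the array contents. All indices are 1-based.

slow=6, fast=12, a=[5, 9, 6, 7, 8, 0, 0, 0, 0, 0, 0, 0, 2, 0, 7]

slow=1 fast=1: a[fast]=0, fast++
slow=1 fast=2: a[fast]=0, fast++
slow=1 fast=3: a[fast]=0, fast++
slow=1 fast=4: a[fast]=0, fast++
slow=1 fast=5: a[fast]=5≠0 swap→a[1]=5, slow++,fast++
slow=2 fast=6: a[fast]=0, fast++
slow=2 fast=7: a[fast]=9≠0 swap→a[2]=9, slow++,fast++
slow=3 fast=8: a[fast]=0, fast++
slow=3 fast=9: a[fast]=6≠0 swap→a[3]=6, slow++,fast++
slow=4 fast=10: a[fast]=7≠0 swap→a[4]=7, slow++,fast++
slow=5 fast=11: a[fast]=8≠0 swap→a[5]=8, slow++,fast++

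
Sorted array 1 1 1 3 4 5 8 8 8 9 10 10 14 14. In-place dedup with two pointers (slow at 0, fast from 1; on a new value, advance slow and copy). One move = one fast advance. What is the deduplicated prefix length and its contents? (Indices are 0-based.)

length 8; prefix = [1, 3, 4, 5, 8, 9, 10, 14]

(s=0,f=1) a[fast]=1=a[slow] dup → fast++
(s=0,f=2) a[fast]=1=a[slow] dup → fast++
(s=0,f=3) a[fast]=3≠a[slow]=1 write a[1]=3 → slow++,fast++
(s=1,f=4) a[fast]=4≠a[slow]=3 write a[2]=4 → slow++,fast++
(s=2,f=5) a[fast]=5≠a[slow]=4 write a[3]=5 → slow++,fast++
(s=3,f=6) a[fast]=8≠a[slow]=5 write a[4]=8 → slow++,fast++
(s=4,f=7) a[fast]=8=a[slow] dup → fast++
(s=4,f=8) a[fast]=8=a[slow] dup → fast++
(s=4,f=9) a[fast]=9≠a[slow]=8 write a[5]=9 → slow++,fast++
(s=5,f=10) a[fast]=10≠a[slow]=9 write a[6]=10 → slow++,fast++
(s=6,f=11) a[fast]=10=a[slow] dup → fast++
(s=6,f=12) a[fast]=14≠a[slow]=10 write a[7]=14 → slow++,fast++
(s=7,f=13) a[fast]=14=a[slow] dup → fast++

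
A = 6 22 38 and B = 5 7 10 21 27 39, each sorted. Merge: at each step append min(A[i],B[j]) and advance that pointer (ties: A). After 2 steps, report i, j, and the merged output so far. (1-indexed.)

i=2, j=2, merged so far=[5, 6]

[i=1,j=1] A[i]=6>B[j]=5 take 5 → j++
[i=1,j=2] A[i]=6<=B[j]=7 take 6 → i++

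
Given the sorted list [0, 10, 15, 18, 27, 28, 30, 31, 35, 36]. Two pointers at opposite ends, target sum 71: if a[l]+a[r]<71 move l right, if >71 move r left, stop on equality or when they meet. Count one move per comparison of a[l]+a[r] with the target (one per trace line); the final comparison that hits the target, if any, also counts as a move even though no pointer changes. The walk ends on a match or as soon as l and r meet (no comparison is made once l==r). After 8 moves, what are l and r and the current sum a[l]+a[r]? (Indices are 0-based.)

l=8, r=9, sum=71

[0,9] 0+36=36 <71 → l++
[1,9] 10+36=46 <71 → l++
[2,9] 15+36=51 <71 → l++
[3,9] 18+36=54 <71 → l++
[4,9] 27+36=63 <71 → l++
[5,9] 28+36=64 <71 → l++
[6,9] 30+36=66 <71 → l++
[7,9] 31+36=67 <71 → l++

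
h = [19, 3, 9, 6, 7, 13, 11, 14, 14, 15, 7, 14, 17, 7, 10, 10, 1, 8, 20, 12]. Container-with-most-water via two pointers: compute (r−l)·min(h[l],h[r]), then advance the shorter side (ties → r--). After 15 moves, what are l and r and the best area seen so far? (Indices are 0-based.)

l=14, r=18, best area=342

l=0 r=19: min(19,12)*19=228 best=228 *, r--
l=0 r=18: min(19,20)*18=342 best=342 *, l++
l=1 r=18: min(3,20)*17=51 best=342, l++
l=2 r=18: min(9,20)*16=144 best=342, l++
l=3 r=18: min(6,20)*15=90 best=342, l++
l=4 r=18: min(7,20)*14=98 best=342, l++
l=5 r=18: min(13,20)*13=169 best=342, l++
l=6 r=18: min(11,20)*12=132 best=342, l++
l=7 r=18: min(14,20)*11=154 best=342, l++
l=8 r=18: min(14,20)*10=140 best=342, l++
l=9 r=18: min(15,20)*9=135 best=342, l++
l=10 r=18: min(7,20)*8=56 best=342, l++
l=11 r=18: min(14,20)*7=98 best=342, l++
l=12 r=18: min(17,20)*6=102 best=342, l++
l=13 r=18: min(7,20)*5=35 best=342, l++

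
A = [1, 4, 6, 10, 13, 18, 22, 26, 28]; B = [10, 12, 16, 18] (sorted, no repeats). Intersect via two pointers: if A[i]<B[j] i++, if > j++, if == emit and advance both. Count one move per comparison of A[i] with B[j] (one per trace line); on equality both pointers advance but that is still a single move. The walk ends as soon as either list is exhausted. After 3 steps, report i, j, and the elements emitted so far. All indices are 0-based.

[i=0,j=0] 1<10 → i++
[i=1,j=0] 4<10 → i++
[i=2,j=0] 6<10 → i++

i=3, j=0, emitted=[]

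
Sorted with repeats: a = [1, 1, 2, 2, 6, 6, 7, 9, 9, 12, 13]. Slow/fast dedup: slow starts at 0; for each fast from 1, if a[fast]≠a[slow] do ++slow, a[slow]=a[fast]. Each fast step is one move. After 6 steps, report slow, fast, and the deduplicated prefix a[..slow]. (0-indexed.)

slow=3, fast=7, prefix=[1, 2, 6, 7]

(s=0,f=1) a[fast]=1=a[slow] dup → fast++
(s=0,f=2) a[fast]=2≠a[slow]=1 write a[1]=2 → slow++,fast++
(s=1,f=3) a[fast]=2=a[slow] dup → fast++
(s=1,f=4) a[fast]=6≠a[slow]=2 write a[2]=6 → slow++,fast++
(s=2,f=5) a[fast]=6=a[slow] dup → fast++
(s=2,f=6) a[fast]=7≠a[slow]=6 write a[3]=7 → slow++,fast++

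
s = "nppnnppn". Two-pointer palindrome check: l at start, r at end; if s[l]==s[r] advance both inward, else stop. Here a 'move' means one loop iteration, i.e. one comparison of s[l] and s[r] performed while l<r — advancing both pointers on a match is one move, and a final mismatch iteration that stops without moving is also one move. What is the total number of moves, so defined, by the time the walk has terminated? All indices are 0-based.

[0,7] 'n'=='n' → l++,r--
[1,6] 'p'=='p' → l++,r--
[2,5] 'p'=='p' → l++,r--
[3,4] 'n'=='n' → l++,r--

4 moves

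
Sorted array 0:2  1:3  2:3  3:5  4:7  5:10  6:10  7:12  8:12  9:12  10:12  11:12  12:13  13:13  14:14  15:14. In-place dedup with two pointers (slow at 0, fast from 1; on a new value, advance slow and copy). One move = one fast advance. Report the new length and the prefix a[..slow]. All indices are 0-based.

slow=0 fast=1: a[fast]=3≠a[slow]=2 write a[1]=3, slow++,fast++
slow=1 fast=2: a[fast]=3=a[slow] dup, fast++
slow=1 fast=3: a[fast]=5≠a[slow]=3 write a[2]=5, slow++,fast++
slow=2 fast=4: a[fast]=7≠a[slow]=5 write a[3]=7, slow++,fast++
slow=3 fast=5: a[fast]=10≠a[slow]=7 write a[4]=10, slow++,fast++
slow=4 fast=6: a[fast]=10=a[slow] dup, fast++
slow=4 fast=7: a[fast]=12≠a[slow]=10 write a[5]=12, slow++,fast++
slow=5 fast=8: a[fast]=12=a[slow] dup, fast++
slow=5 fast=9: a[fast]=12=a[slow] dup, fast++
slow=5 fast=10: a[fast]=12=a[slow] dup, fast++
slow=5 fast=11: a[fast]=12=a[slow] dup, fast++
slow=5 fast=12: a[fast]=13≠a[slow]=12 write a[6]=13, slow++,fast++
slow=6 fast=13: a[fast]=13=a[slow] dup, fast++
slow=6 fast=14: a[fast]=14≠a[slow]=13 write a[7]=14, slow++,fast++
slow=7 fast=15: a[fast]=14=a[slow] dup, fast++

length 8; prefix = [2, 3, 5, 7, 10, 12, 13, 14]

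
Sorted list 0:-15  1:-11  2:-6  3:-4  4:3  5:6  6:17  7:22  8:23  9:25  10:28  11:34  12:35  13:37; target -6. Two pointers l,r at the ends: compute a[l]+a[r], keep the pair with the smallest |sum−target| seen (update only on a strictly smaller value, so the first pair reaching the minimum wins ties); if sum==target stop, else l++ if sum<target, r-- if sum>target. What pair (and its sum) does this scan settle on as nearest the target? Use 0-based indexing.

[0,13] -15+37=22 d=28 * → r--
[0,12] -15+35=20 d=26 * → r--
[0,11] -15+34=19 d=25 * → r--
[0,10] -15+28=13 d=19 * → r--
[0,9] -15+25=10 d=16 * → r--
[0,8] -15+23=8 d=14 * → r--
[0,7] -15+22=7 d=13 * → r--
[0,6] -15+17=2 d=8 * → r--
[0,5] -15+6=-9 d=3 * → l++
[1,5] -11+6=-5 d=1 * → r--
[1,4] -11+3=-8 d=2 → l++
[2,4] -6+3=-3 d=3 → r--
[2,3] -6+-4=-10 d=4 → l++

pair (-11, 6) with sum -5 (|Δ|=1)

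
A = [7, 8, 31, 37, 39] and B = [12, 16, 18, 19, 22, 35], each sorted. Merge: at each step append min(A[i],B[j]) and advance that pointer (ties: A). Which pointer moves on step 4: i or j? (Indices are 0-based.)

[i=0,j=0] A[i]=7<=B[j]=12 take 7 → i++
[i=1,j=0] A[i]=8<=B[j]=12 take 8 → i++
[i=2,j=0] A[i]=31>B[j]=12 take 12 → j++
[i=2,j=1] A[i]=31>B[j]=16 take 16 → j++

j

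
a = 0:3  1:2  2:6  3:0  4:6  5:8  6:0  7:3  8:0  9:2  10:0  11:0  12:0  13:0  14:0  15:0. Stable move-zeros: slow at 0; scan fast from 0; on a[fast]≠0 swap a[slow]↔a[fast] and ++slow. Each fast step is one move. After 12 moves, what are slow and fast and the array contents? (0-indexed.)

slow=7, fast=12, a=[3, 2, 6, 6, 8, 3, 2, 0, 0, 0, 0, 0, 0, 0, 0, 0]

(s=0,f=0) a[fast]=3≠0 swap→a[0]=3 → slow++,fast++
(s=1,f=1) a[fast]=2≠0 swap→a[1]=2 → slow++,fast++
(s=2,f=2) a[fast]=6≠0 swap→a[2]=6 → slow++,fast++
(s=3,f=3) a[fast]=0 → fast++
(s=3,f=4) a[fast]=6≠0 swap→a[3]=6 → slow++,fast++
(s=4,f=5) a[fast]=8≠0 swap→a[4]=8 → slow++,fast++
(s=5,f=6) a[fast]=0 → fast++
(s=5,f=7) a[fast]=3≠0 swap→a[5]=3 → slow++,fast++
(s=6,f=8) a[fast]=0 → fast++
(s=6,f=9) a[fast]=2≠0 swap→a[6]=2 → slow++,fast++
(s=7,f=10) a[fast]=0 → fast++
(s=7,f=11) a[fast]=0 → fast++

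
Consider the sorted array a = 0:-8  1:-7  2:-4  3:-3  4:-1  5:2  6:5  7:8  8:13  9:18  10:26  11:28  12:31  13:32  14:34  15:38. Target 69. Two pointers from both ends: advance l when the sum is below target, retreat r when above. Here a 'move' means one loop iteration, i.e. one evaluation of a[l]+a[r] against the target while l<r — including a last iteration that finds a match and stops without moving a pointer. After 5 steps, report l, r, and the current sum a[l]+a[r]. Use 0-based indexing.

l=5, r=15, sum=40

[0,15] -8+38=30 <69 → l++
[1,15] -7+38=31 <69 → l++
[2,15] -4+38=34 <69 → l++
[3,15] -3+38=35 <69 → l++
[4,15] -1+38=37 <69 → l++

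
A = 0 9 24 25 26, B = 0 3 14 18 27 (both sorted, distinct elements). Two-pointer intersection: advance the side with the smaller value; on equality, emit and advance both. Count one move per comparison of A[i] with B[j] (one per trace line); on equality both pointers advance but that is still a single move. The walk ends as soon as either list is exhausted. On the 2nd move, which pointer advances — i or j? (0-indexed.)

[i=0,j=0] 0==0 emit → i++,j++
[i=1,j=1] 9>3 → j++

j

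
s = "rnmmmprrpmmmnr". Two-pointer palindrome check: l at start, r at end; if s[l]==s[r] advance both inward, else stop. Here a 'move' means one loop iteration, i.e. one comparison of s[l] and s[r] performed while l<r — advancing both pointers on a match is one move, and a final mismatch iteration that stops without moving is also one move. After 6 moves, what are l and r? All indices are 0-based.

l=0 r=13: 'r'=='r', l++,r--
l=1 r=12: 'n'=='n', l++,r--
l=2 r=11: 'm'=='m', l++,r--
l=3 r=10: 'm'=='m', l++,r--
l=4 r=9: 'm'=='m', l++,r--
l=5 r=8: 'p'=='p', l++,r--

l=6, r=7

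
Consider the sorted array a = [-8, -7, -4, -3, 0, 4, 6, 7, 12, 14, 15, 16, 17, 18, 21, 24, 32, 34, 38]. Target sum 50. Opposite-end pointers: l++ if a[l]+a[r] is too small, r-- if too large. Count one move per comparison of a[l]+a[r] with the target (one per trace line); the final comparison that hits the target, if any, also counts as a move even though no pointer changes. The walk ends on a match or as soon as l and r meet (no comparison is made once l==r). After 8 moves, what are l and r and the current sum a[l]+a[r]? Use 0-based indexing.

l=8, r=18, sum=50

l=0 r=18: -8+38=30 <50, l++
l=1 r=18: -7+38=31 <50, l++
l=2 r=18: -4+38=34 <50, l++
l=3 r=18: -3+38=35 <50, l++
l=4 r=18: 0+38=38 <50, l++
l=5 r=18: 4+38=42 <50, l++
l=6 r=18: 6+38=44 <50, l++
l=7 r=18: 7+38=45 <50, l++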